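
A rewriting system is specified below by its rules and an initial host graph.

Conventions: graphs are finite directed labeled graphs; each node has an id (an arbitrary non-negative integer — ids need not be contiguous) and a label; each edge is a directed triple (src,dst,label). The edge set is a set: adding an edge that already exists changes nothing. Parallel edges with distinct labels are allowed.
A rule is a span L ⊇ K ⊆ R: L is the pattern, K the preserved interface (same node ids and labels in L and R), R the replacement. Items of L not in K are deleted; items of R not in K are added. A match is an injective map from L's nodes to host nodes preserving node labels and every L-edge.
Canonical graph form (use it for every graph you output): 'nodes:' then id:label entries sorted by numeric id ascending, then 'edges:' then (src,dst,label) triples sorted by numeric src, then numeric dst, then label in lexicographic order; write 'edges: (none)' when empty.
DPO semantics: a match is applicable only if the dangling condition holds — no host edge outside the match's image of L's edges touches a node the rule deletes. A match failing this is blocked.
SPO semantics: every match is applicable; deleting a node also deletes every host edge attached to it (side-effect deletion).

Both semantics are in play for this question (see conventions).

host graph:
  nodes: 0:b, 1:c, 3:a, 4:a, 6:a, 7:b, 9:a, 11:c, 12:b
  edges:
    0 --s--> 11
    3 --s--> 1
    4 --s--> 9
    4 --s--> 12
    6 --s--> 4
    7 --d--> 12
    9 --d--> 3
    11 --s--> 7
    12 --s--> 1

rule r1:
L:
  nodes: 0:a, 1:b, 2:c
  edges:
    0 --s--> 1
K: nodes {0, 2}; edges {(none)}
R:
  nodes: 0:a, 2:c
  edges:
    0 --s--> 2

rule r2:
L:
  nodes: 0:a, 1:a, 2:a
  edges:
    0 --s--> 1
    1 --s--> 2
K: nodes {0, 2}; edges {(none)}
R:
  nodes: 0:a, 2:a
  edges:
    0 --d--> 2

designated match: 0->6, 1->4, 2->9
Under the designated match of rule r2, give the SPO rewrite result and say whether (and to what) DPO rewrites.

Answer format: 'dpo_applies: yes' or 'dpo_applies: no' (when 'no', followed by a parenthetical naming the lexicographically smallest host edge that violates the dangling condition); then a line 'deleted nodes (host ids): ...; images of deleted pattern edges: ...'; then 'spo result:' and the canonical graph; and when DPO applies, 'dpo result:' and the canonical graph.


dpo_applies: no
(the rule deletes node 4, which keeps host edge (4,12,s) outside the match image — the dangling condition fails, DPO blocks; SPO proceeds and side-deletes such edges)
deleted nodes (host ids): 4; images of deleted pattern edges: (4,9,s); (6,4,s)
spo result:
nodes: 0:b, 1:c, 3:a, 6:a, 7:b, 9:a, 11:c, 12:b
edges: (0,11,s); (3,1,s); (6,9,d); (7,12,d); (9,3,d); (11,7,s); (12,1,s)


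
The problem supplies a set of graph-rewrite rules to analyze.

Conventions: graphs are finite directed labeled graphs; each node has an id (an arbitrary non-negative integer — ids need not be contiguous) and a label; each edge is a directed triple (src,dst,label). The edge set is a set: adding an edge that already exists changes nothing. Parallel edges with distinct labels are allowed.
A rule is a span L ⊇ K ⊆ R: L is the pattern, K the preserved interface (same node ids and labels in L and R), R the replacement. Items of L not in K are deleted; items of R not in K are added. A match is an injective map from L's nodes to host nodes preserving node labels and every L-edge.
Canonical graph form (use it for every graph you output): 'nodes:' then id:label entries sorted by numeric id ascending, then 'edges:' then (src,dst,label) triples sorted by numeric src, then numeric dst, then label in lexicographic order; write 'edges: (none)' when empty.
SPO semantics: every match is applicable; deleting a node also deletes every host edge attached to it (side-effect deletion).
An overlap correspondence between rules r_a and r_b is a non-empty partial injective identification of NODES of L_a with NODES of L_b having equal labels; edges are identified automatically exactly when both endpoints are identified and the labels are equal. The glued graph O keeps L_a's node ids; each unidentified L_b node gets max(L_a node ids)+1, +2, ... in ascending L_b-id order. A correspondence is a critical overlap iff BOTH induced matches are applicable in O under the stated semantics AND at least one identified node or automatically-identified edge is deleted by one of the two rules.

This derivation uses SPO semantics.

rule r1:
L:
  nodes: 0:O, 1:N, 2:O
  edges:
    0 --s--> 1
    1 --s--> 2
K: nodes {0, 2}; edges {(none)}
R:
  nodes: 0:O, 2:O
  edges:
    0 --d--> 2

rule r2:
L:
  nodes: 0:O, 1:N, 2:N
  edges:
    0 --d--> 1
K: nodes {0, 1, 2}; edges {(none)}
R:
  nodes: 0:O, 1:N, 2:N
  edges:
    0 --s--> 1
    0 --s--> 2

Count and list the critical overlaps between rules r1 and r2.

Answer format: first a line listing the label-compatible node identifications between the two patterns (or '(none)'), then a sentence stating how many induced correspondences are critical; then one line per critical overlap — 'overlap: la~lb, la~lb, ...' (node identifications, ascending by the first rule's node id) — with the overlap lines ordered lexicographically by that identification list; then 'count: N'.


label-compatible node identifications between L(r1) and L(r2): 0~0, 1~1, 1~2, 2~0
6 of the induced correspondences are critical overlaps of r1 and r2.
overlap: 0~0, 1~1
overlap: 0~0, 1~2
overlap: 1~1
overlap: 1~1, 2~0
overlap: 1~2
overlap: 1~2, 2~0
count: 6


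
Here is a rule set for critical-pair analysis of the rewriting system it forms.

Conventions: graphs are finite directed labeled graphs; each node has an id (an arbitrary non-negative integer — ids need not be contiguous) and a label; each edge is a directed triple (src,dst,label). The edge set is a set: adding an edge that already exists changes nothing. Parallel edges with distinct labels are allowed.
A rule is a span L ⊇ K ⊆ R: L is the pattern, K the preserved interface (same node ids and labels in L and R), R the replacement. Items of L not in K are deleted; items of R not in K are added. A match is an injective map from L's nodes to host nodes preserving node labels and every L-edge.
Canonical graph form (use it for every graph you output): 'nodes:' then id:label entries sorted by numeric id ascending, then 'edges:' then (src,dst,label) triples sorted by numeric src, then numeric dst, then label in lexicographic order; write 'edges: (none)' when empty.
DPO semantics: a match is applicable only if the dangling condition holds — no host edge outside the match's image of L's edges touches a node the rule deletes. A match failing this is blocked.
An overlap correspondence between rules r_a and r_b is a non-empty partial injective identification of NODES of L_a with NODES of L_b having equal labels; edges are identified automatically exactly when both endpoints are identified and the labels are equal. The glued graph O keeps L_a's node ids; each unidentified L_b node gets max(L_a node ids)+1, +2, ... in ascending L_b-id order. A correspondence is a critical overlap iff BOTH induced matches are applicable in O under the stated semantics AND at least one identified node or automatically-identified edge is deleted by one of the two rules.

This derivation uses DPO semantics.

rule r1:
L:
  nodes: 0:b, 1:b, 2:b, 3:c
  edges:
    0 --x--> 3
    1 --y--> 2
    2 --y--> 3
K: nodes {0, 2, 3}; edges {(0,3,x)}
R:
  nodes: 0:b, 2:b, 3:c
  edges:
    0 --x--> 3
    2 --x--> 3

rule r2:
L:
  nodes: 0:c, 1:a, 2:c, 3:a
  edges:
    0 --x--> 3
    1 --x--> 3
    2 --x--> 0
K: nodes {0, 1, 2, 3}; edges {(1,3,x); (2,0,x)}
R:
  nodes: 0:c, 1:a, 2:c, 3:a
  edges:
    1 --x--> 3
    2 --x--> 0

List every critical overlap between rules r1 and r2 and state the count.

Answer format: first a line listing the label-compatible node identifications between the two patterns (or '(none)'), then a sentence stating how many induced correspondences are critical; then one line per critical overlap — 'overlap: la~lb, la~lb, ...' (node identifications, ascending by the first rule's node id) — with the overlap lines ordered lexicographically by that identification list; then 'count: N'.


label-compatible node identifications between L(r1) and L(r2): 3~0, 3~2
0 of the induced correspondences are critical overlaps of r1 and r2.
count: 0


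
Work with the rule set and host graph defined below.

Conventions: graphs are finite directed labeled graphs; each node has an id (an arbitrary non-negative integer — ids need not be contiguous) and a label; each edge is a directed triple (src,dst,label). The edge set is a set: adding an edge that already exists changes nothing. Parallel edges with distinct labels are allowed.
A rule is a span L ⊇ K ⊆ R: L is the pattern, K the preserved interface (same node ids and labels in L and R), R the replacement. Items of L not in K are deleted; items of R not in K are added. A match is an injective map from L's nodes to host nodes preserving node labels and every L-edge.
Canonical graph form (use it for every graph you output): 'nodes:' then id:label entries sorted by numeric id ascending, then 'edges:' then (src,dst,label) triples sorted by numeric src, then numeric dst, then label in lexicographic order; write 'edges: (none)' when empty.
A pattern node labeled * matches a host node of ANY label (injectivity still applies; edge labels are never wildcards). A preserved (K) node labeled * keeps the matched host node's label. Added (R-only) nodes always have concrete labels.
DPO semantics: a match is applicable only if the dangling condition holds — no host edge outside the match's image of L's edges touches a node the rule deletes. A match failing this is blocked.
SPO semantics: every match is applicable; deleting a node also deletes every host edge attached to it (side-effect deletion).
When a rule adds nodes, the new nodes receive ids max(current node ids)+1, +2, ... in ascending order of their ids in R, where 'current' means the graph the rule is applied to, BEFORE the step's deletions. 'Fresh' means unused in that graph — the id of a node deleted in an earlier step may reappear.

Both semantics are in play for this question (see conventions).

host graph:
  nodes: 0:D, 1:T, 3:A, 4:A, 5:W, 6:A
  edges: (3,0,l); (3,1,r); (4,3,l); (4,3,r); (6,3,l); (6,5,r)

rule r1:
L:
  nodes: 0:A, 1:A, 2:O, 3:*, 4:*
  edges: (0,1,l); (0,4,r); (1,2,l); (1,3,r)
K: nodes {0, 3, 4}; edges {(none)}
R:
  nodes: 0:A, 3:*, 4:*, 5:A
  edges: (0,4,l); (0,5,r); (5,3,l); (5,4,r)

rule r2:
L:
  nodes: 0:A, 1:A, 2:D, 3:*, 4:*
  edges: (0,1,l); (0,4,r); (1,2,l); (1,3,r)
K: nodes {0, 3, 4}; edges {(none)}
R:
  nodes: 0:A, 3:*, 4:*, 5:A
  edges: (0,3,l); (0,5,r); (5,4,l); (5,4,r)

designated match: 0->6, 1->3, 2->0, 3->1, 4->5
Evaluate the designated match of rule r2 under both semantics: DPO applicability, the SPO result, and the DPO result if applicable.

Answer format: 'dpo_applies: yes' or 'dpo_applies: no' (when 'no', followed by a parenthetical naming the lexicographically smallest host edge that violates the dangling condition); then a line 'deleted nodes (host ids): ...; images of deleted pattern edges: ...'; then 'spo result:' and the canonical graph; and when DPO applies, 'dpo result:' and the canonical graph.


dpo_applies: no
(the rule deletes node 3, which keeps host edge (4,3,l) outside the match image — the dangling condition fails, DPO blocks; SPO proceeds and side-deletes such edges)
deleted nodes (host ids): 0, 3; images of deleted pattern edges: (3,0,l); (3,1,r); (6,3,l); (6,5,r)
spo result:
nodes: 1:T, 4:A, 5:W, 6:A, 7:A
edges: (6,1,l); (6,7,r); (7,5,l); (7,5,r)


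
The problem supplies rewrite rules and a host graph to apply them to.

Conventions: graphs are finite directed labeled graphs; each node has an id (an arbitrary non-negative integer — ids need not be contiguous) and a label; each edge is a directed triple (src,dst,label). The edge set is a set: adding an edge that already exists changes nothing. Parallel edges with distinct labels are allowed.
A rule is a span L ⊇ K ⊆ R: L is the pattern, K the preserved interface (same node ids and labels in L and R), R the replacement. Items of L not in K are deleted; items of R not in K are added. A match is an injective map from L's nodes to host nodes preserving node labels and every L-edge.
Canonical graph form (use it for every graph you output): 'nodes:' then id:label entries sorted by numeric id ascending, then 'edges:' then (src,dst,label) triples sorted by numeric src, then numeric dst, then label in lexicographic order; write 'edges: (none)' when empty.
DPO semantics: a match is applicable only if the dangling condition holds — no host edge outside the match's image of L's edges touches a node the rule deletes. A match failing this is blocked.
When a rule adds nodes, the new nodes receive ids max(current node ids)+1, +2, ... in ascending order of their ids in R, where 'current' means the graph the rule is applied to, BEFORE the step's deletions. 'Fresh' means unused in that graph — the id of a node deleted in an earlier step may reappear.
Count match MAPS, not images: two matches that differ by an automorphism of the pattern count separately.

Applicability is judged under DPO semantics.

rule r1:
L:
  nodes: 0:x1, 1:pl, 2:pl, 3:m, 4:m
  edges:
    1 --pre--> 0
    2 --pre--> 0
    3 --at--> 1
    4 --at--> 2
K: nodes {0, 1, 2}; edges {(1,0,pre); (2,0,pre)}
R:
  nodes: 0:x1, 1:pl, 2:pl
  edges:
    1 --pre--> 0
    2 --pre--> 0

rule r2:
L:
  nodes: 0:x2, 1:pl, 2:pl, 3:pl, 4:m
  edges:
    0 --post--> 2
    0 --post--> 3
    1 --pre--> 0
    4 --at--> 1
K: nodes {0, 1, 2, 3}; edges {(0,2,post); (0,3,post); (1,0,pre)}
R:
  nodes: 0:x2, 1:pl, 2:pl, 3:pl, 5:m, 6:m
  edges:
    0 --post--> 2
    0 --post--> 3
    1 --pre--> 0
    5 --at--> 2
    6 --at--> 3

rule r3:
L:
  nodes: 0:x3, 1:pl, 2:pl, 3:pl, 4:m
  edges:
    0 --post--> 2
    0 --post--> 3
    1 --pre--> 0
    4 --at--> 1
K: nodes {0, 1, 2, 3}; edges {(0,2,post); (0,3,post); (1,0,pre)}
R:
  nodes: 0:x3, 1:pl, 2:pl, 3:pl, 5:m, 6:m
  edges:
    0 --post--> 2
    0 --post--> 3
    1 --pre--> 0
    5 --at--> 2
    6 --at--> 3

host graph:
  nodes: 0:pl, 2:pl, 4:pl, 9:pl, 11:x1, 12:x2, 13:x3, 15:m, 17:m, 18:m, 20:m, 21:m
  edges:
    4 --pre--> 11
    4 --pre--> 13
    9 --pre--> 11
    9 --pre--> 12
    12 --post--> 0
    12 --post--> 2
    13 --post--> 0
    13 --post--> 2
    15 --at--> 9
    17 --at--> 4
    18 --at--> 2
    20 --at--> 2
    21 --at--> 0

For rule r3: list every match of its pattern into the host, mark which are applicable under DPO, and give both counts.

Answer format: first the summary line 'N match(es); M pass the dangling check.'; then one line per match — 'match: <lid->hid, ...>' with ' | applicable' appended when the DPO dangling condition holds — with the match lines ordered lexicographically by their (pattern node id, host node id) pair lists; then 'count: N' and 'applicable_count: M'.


2 match(es); 2 pass the dangling check.
match: 0->13, 1->4, 2->0, 3->2, 4->17 | applicable
match: 0->13, 1->4, 2->2, 3->0, 4->17 | applicable
count: 2
applicable_count: 2


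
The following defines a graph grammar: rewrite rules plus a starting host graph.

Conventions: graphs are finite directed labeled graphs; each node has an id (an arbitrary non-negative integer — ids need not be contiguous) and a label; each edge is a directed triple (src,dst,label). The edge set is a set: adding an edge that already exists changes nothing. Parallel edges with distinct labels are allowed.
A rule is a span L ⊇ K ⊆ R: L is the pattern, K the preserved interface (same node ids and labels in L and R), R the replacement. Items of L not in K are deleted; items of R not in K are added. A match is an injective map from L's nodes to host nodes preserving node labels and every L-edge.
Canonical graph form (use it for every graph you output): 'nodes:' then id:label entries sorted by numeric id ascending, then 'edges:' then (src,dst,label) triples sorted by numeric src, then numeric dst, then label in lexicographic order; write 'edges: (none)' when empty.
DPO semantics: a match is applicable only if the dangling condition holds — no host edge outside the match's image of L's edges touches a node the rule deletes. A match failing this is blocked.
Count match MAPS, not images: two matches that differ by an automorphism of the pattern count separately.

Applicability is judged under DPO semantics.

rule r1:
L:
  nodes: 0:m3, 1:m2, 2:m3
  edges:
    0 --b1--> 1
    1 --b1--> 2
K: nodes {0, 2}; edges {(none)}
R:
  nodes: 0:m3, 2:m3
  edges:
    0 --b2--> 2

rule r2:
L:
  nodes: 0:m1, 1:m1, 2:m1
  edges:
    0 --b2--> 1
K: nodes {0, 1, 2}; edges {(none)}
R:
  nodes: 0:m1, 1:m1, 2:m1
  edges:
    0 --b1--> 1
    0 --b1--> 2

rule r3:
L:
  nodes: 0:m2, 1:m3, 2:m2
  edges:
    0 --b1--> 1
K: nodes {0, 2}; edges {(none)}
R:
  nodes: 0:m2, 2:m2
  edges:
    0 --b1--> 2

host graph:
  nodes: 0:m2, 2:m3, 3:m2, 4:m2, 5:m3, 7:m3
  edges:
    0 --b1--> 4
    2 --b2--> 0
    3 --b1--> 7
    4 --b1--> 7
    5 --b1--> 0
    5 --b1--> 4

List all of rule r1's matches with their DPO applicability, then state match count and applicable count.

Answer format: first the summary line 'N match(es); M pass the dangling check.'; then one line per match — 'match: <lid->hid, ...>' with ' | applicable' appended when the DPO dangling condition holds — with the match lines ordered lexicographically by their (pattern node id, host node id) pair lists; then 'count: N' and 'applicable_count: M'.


1 match(es); 0 pass the dangling check.
match: 0->5, 1->4, 2->7
count: 1
applicable_count: 0


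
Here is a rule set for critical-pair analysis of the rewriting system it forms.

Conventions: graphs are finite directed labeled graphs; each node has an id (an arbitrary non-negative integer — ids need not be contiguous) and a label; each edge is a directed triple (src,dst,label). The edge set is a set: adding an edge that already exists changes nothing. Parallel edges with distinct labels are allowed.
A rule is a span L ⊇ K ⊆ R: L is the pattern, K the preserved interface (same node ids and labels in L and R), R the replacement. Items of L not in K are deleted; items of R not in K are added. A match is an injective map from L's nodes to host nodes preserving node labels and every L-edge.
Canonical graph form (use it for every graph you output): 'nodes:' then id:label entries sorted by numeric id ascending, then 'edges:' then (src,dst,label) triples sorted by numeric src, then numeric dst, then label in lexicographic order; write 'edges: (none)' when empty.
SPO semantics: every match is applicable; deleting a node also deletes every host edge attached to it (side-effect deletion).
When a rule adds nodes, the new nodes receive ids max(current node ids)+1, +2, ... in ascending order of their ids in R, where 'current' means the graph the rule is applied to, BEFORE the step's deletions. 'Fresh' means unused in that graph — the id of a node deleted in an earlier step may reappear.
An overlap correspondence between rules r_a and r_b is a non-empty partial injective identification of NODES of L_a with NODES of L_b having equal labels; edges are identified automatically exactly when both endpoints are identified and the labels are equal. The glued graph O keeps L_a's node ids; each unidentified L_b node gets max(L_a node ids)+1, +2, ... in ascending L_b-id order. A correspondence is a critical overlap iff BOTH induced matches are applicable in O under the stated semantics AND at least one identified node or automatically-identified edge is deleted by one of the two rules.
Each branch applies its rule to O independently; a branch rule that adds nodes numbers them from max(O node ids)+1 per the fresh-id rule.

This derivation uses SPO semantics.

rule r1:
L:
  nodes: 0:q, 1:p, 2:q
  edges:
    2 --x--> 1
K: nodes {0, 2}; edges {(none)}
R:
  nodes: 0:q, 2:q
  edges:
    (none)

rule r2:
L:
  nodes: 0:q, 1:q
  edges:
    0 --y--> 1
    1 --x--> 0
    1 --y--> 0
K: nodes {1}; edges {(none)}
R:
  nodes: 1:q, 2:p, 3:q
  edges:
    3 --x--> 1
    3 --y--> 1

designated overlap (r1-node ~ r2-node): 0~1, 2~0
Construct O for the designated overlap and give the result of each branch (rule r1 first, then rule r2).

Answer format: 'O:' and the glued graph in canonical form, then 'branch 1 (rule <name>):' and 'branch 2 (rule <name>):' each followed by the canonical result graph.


O:
nodes: 0:q, 1:p, 2:q
edges: (0,2,x); (0,2,y); (2,0,y); (2,1,x)
branch 1 (rule r1):
nodes: 0:q, 2:q
edges: (0,2,x); (0,2,y); (2,0,y)
branch 2 (rule r2):
nodes: 0:q, 1:p, 3:p, 4:q
edges: (4,0,x); (4,0,y)


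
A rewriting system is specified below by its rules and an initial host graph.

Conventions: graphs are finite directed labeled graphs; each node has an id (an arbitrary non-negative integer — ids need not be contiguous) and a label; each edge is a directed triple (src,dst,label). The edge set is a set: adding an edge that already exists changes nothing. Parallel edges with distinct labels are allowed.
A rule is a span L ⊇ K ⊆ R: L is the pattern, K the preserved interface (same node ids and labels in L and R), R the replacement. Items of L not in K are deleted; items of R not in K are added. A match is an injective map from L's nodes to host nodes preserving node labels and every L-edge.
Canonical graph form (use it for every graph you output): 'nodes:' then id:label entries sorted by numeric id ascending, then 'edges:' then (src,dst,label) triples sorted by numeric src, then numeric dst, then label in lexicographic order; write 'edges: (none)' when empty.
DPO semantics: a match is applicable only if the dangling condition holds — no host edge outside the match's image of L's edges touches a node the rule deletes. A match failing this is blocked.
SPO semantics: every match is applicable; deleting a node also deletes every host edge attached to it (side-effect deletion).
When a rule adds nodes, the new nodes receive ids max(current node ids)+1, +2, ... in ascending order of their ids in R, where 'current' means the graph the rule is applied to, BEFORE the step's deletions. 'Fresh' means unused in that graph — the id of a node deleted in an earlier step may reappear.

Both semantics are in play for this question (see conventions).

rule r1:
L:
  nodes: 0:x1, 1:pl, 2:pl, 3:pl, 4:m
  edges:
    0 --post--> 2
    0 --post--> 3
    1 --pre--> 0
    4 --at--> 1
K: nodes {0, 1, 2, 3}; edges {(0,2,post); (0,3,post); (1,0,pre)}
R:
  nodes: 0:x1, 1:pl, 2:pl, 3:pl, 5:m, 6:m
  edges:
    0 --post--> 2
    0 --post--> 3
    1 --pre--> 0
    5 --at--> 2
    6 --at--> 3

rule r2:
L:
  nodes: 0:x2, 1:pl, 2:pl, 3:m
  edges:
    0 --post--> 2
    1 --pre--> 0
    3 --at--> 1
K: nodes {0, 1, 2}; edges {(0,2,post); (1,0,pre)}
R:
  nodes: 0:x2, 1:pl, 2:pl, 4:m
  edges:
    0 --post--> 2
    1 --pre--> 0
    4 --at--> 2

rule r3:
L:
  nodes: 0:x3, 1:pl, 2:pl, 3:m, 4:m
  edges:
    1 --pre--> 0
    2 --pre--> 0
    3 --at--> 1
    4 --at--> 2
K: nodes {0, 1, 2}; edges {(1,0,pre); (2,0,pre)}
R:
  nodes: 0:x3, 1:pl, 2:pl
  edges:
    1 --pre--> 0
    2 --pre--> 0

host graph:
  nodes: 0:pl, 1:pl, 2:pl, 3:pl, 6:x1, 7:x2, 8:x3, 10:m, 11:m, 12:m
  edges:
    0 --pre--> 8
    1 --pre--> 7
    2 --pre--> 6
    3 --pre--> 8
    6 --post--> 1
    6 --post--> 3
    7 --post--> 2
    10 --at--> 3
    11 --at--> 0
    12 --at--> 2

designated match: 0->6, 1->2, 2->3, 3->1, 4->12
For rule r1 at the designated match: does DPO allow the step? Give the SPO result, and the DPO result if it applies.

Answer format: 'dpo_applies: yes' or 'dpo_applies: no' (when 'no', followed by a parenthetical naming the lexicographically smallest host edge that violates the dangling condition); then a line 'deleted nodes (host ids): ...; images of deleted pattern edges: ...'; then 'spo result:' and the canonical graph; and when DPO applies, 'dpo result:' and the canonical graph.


dpo_applies: yes
deleted nodes (host ids): 12; images of deleted pattern edges: (12,2,at)
spo result:
nodes: 0:pl, 1:pl, 2:pl, 3:pl, 6:x1, 7:x2, 8:x3, 10:m, 11:m, 13:m, 14:m
edges: (0,8,pre); (1,7,pre); (2,6,pre); (3,8,pre); (6,1,post); (6,3,post); (7,2,post); (10,3,at); (11,0,at); (13,3,at); (14,1,at)
dpo result:
nodes: 0:pl, 1:pl, 2:pl, 3:pl, 6:x1, 7:x2, 8:x3, 10:m, 11:m, 13:m, 14:m
edges: (0,8,pre); (1,7,pre); (2,6,pre); (3,8,pre); (6,1,post); (6,3,post); (7,2,post); (10,3,at); (11,0,at); (13,3,at); (14,1,at)


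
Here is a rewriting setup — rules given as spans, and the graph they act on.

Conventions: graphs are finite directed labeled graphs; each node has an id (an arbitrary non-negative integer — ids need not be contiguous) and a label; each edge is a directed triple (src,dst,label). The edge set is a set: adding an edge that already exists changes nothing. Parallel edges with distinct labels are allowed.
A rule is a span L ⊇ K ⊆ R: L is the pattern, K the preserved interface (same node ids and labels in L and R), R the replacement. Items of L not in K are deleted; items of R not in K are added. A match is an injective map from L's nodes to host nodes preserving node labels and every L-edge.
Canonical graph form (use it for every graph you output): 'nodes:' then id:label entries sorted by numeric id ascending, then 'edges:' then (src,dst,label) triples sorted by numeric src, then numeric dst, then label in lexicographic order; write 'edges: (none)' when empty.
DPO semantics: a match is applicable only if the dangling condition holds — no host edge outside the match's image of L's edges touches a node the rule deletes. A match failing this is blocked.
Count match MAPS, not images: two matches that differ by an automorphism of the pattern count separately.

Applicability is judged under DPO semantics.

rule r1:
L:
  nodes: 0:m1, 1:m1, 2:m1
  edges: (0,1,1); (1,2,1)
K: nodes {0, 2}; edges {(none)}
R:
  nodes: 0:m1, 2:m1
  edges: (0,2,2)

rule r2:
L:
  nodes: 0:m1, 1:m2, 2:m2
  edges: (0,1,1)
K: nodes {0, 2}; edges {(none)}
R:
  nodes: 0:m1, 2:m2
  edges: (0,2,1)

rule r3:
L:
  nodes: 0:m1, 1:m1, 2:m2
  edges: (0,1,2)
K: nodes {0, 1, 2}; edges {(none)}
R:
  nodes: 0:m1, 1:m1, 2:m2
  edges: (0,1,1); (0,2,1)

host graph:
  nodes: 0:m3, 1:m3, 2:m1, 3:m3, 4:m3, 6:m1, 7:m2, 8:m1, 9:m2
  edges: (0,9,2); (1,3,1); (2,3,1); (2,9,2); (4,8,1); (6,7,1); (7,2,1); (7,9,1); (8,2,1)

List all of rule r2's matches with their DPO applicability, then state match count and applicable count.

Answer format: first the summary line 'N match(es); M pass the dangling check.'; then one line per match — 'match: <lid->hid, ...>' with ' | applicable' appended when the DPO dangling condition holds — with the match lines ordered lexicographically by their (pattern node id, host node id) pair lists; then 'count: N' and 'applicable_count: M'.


1 match(es); 0 pass the dangling check.
match: 0->6, 1->7, 2->9
count: 1
applicable_count: 0


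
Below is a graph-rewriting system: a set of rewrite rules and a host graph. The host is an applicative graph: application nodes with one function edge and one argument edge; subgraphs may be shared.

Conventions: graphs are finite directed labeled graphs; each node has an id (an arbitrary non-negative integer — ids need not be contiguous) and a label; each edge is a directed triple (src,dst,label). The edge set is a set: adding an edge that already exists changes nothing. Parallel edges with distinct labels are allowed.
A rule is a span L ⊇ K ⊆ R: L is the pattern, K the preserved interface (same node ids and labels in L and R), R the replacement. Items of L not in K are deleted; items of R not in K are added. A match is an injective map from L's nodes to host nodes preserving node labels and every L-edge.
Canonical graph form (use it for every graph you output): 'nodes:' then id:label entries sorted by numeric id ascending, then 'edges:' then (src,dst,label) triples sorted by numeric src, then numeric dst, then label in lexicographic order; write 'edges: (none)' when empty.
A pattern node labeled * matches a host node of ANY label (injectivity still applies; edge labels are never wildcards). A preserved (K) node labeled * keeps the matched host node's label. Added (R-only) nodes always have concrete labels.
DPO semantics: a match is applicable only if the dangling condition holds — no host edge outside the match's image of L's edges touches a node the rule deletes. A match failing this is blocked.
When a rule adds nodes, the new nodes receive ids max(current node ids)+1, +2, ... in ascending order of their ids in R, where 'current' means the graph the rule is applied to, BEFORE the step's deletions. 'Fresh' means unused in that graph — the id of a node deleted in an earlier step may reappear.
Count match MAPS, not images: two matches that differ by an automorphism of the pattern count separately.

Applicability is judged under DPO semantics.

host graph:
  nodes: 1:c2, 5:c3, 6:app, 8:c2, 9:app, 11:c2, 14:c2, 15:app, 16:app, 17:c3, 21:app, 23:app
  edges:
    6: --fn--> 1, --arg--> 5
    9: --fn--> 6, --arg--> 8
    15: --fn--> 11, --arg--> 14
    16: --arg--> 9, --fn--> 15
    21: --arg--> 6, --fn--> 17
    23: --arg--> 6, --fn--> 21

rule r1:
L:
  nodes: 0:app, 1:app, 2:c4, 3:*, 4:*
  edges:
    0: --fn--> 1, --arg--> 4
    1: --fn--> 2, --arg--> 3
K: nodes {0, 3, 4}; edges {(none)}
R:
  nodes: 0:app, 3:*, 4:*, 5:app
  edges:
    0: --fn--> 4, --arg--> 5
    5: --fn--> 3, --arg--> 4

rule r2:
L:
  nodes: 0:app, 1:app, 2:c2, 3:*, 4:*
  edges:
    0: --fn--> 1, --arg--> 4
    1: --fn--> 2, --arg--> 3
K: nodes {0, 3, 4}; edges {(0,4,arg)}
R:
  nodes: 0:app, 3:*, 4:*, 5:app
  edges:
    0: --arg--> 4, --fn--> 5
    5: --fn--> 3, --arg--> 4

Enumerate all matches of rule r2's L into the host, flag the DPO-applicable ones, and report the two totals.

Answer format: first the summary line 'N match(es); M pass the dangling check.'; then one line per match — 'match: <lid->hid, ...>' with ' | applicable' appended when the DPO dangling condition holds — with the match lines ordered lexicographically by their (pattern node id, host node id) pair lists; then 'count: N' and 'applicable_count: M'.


2 match(es); 1 pass the dangling check.
match: 0->9, 1->6, 2->1, 3->5, 4->8
match: 0->16, 1->15, 2->11, 3->14, 4->9 | applicable
count: 2
applicable_count: 1


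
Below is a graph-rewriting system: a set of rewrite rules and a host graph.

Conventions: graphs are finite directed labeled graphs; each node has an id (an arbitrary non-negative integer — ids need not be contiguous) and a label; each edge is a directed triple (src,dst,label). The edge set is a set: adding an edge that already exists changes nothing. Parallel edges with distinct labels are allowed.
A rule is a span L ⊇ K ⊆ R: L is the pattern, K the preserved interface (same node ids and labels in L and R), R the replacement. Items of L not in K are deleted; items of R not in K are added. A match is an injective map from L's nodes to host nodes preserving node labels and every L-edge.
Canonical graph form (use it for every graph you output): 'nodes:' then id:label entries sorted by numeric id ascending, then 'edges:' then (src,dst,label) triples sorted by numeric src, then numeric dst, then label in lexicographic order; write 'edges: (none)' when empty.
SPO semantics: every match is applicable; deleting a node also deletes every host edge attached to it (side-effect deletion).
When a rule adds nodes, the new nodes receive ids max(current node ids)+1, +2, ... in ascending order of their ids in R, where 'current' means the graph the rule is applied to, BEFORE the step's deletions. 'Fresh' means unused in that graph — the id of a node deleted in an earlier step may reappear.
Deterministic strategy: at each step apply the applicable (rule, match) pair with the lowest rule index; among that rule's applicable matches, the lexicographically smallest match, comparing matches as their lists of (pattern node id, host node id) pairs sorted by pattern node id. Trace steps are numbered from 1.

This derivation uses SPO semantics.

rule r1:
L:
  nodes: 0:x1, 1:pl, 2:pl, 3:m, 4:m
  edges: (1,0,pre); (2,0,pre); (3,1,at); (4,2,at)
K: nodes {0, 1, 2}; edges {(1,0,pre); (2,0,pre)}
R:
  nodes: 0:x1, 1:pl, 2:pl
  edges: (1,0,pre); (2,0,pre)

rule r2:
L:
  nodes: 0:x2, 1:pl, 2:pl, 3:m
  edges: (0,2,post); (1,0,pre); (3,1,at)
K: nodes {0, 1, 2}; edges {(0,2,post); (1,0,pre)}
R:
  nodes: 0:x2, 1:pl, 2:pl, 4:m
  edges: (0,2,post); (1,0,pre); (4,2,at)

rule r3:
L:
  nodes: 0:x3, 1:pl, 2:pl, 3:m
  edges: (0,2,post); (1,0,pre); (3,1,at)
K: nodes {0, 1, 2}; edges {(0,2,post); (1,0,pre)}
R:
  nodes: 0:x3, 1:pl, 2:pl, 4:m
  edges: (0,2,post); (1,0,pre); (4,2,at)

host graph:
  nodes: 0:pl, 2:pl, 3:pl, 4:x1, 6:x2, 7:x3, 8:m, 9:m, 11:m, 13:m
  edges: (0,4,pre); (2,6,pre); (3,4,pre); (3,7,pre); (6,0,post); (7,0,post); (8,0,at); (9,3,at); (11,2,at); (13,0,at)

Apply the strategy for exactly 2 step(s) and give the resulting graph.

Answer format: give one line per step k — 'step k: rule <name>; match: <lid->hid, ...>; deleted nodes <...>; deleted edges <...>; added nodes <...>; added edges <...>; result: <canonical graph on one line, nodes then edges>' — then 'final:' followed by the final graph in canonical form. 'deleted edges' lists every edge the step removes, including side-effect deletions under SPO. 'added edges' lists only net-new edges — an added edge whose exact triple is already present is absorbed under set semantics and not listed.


step 1: rule r1; match: 0->4, 1->0, 2->3, 3->8, 4->9; deleted nodes 8, 9; deleted edges (8,0,at); (9,3,at); added nodes (none); added edges (none); result: nodes: 0:pl, 2:pl, 3:pl, 4:x1, 6:x2, 7:x3, 11:m, 13:m edges: (0,4,pre); (2,6,pre); (3,4,pre); (3,7,pre); (6,0,post); (7,0,post); (11,2,at); (13,0,at)
step 2: rule r2; match: 0->6, 1->2, 2->0, 3->11; deleted nodes 11; deleted edges (11,2,at); added nodes 14; added edges (14,0,at); result: nodes: 0:pl, 2:pl, 3:pl, 4:x1, 6:x2, 7:x3, 13:m, 14:m edges: (0,4,pre); (2,6,pre); (3,4,pre); (3,7,pre); (6,0,post); (7,0,post); (13,0,at); (14,0,at)
final:
nodes: 0:pl, 2:pl, 3:pl, 4:x1, 6:x2, 7:x3, 13:m, 14:m
edges: (0,4,pre); (2,6,pre); (3,4,pre); (3,7,pre); (6,0,post); (7,0,post); (13,0,at); (14,0,at)


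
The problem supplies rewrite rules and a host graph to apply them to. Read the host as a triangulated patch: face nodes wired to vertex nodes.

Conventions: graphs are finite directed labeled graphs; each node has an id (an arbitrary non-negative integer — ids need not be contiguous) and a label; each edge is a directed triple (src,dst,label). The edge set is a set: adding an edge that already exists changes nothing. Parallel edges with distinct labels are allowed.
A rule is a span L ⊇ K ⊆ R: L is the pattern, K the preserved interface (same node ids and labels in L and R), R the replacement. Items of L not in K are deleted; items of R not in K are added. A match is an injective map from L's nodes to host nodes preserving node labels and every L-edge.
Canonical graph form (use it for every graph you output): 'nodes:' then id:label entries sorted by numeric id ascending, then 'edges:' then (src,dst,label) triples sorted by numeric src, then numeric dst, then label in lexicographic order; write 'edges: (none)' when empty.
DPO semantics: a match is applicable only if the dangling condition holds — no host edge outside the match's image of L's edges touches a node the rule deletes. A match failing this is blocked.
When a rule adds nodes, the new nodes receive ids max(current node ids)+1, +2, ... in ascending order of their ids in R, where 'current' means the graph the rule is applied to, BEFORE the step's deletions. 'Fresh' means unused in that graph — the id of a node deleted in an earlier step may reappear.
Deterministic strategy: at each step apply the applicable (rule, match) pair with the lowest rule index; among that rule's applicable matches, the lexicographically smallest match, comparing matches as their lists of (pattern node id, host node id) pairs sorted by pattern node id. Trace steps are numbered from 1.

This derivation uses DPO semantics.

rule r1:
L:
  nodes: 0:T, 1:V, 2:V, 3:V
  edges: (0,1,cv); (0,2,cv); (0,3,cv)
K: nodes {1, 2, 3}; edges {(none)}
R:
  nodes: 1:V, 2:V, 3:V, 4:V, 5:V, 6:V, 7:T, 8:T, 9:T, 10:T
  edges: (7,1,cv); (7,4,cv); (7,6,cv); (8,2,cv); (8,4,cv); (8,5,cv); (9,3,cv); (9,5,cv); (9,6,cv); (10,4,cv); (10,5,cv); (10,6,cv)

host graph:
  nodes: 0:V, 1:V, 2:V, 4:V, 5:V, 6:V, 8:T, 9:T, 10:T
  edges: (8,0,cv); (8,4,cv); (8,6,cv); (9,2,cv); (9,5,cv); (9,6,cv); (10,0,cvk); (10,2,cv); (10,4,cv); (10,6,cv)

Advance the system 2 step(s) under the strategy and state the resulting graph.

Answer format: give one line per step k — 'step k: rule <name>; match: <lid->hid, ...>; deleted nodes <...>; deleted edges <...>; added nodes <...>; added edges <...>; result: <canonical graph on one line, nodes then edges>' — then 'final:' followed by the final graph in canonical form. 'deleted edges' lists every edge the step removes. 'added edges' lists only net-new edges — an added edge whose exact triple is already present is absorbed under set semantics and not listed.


step 1: rule r1; match: 0->8, 1->0, 2->4, 3->6; deleted nodes 8; deleted edges (8,0,cv); (8,4,cv); (8,6,cv); added nodes 11, 12, 13, 14, 15, 16, 17; added edges (14,0,cv); (14,11,cv); (14,13,cv); (15,4,cv); (15,11,cv); (15,12,cv); (16,6,cv); (16,12,cv); (16,13,cv); (17,11,cv); (17,12,cv); (17,13,cv); result: nodes: 0:V, 1:V, 2:V, 4:V, 5:V, 6:V, 9:T, 10:T, 11:V, 12:V, 13:V, 14:T, 15:T, 16:T, 17:T edges: (9,2,cv); (9,5,cv); (9,6,cv); (10,0,cvk); (10,2,cv); (10,4,cv); (10,6,cv); (14,0,cv); (14,11,cv); (14,13,cv); (15,4,cv); (15,11,cv); (15,12,cv); (16,6,cv); (16,12,cv); (16,13,cv); (17,11,cv); (17,12,cv); (17,13,cv)
step 2: rule r1; match: 0->9, 1->2, 2->5, 3->6; deleted nodes 9; deleted edges (9,2,cv); (9,5,cv); (9,6,cv); added nodes 18, 19, 20, 21, 22, 23, 24; added edges (21,2,cv); (21,18,cv); (21,20,cv); (22,5,cv); (22,18,cv); (22,19,cv); (23,6,cv); (23,19,cv); (23,20,cv); (24,18,cv); (24,19,cv); (24,20,cv); result: nodes: 0:V, 1:V, 2:V, 4:V, 5:V, 6:V, 10:T, 11:V, 12:V, 13:V, 14:T, 15:T, 16:T, 17:T, 18:V, 19:V, 20:V, 21:T, 22:T, 23:T, 24:T edges: (10,0,cvk); (10,2,cv); (10,4,cv); (10,6,cv); (14,0,cv); (14,11,cv); (14,13,cv); (15,4,cv); (15,11,cv); (15,12,cv); (16,6,cv); (16,12,cv); (16,13,cv); (17,11,cv); (17,12,cv); (17,13,cv); (21,2,cv); (21,18,cv); (21,20,cv); (22,5,cv); (22,18,cv); (22,19,cv); (23,6,cv); (23,19,cv); (23,20,cv); (24,18,cv); (24,19,cv); (24,20,cv)
final:
nodes: 0:V, 1:V, 2:V, 4:V, 5:V, 6:V, 10:T, 11:V, 12:V, 13:V, 14:T, 15:T, 16:T, 17:T, 18:V, 19:V, 20:V, 21:T, 22:T, 23:T, 24:T
edges: (10,0,cvk); (10,2,cv); (10,4,cv); (10,6,cv); (14,0,cv); (14,11,cv); (14,13,cv); (15,4,cv); (15,11,cv); (15,12,cv); (16,6,cv); (16,12,cv); (16,13,cv); (17,11,cv); (17,12,cv); (17,13,cv); (21,2,cv); (21,18,cv); (21,20,cv); (22,5,cv); (22,18,cv); (22,19,cv); (23,6,cv); (23,19,cv); (23,20,cv); (24,18,cv); (24,19,cv); (24,20,cv)


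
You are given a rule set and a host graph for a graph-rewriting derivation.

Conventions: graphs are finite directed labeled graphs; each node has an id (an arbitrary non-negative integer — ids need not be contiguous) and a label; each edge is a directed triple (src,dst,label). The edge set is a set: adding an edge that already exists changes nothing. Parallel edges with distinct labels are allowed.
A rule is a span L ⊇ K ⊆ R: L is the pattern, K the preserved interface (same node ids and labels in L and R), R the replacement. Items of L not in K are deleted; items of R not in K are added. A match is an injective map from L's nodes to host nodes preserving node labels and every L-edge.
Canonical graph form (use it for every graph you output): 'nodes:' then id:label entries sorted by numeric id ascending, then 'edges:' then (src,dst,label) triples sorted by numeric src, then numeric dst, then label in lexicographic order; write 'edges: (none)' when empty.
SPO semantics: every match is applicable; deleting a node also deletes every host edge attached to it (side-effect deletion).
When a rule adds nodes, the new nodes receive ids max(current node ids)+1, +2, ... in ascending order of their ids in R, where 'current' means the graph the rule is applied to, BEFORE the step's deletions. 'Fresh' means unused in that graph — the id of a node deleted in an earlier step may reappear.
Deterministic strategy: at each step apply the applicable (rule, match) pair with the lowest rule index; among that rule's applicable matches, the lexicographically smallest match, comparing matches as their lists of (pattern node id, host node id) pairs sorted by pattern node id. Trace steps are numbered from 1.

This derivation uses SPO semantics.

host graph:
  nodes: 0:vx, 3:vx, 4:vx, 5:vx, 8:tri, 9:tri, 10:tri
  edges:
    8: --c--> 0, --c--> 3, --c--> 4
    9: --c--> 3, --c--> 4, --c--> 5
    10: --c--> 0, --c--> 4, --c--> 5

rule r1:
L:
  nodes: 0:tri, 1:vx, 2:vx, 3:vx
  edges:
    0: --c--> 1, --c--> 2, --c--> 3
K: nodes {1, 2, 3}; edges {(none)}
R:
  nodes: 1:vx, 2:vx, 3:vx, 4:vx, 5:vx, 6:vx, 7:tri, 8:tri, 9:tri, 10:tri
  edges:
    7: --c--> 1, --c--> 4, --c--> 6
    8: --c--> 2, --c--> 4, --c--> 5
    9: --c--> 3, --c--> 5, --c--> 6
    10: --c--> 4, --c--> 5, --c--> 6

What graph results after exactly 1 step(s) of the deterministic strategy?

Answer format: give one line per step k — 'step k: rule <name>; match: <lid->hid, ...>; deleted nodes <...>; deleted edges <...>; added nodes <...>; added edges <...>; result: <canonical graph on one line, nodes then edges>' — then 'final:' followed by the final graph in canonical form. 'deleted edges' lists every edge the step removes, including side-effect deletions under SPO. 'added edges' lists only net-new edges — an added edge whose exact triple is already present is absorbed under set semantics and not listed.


step 1: rule r1; match: 0->8, 1->0, 2->3, 3->4; deleted nodes 8; deleted edges (8,0,c); (8,3,c); (8,4,c); added nodes 11, 12, 13, 14, 15, 16, 17; added edges (14,0,c); (14,11,c); (14,13,c); (15,3,c); (15,11,c); (15,12,c); (16,4,c); (16,12,c); (16,13,c); (17,11,c); (17,12,c); (17,13,c); result: nodes: 0:vx, 3:vx, 4:vx, 5:vx, 9:tri, 10:tri, 11:vx, 12:vx, 13:vx, 14:tri, 15:tri, 16:tri, 17:tri edges: (9,3,c); (9,4,c); (9,5,c); (10,0,c); (10,4,c); (10,5,c); (14,0,c); (14,11,c); (14,13,c); (15,3,c); (15,11,c); (15,12,c); (16,4,c); (16,12,c); (16,13,c); (17,11,c); (17,12,c); (17,13,c)
final:
nodes: 0:vx, 3:vx, 4:vx, 5:vx, 9:tri, 10:tri, 11:vx, 12:vx, 13:vx, 14:tri, 15:tri, 16:tri, 17:tri
edges: (9,3,c); (9,4,c); (9,5,c); (10,0,c); (10,4,c); (10,5,c); (14,0,c); (14,11,c); (14,13,c); (15,3,c); (15,11,c); (15,12,c); (16,4,c); (16,12,c); (16,13,c); (17,11,c); (17,12,c); (17,13,c)
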